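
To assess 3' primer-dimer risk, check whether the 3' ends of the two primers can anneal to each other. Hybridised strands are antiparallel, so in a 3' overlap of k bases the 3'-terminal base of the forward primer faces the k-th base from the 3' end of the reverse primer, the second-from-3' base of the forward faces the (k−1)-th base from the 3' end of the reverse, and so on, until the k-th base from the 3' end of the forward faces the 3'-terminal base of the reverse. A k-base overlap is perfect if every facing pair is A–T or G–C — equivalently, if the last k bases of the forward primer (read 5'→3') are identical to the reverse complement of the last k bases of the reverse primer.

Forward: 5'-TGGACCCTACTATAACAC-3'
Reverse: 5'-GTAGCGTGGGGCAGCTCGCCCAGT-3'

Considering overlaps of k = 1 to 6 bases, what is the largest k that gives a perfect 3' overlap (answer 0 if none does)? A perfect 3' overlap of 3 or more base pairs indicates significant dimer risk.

Longest perfect overlap: 2 complementary base pairs; below the dimer-risk threshold (threshold 3).

Last 6 bases (5'→3') — forward …TAACAC, reverse …CCCAGT.
Reverse complement of the reverse primer's last 6 bases: ACTGGG; its first k bases are the reverse complement of the reverse primer's last k bases, so a perfect k-base overlap needs the forward primer's last k bases to equal them.
Comparing (forward last k vs required): k=1: C vs A ✗; k=2: AC vs AC ✓; k=3: CAC vs ACT ✗; k=4: ACAC vs ACTG ✗; k=5: AACAC vs ACTGG ✗; k=6: TAACAC vs ACTGGG ✗.
Only k = 2 is perfect, so the longest perfect 3' overlap is 2.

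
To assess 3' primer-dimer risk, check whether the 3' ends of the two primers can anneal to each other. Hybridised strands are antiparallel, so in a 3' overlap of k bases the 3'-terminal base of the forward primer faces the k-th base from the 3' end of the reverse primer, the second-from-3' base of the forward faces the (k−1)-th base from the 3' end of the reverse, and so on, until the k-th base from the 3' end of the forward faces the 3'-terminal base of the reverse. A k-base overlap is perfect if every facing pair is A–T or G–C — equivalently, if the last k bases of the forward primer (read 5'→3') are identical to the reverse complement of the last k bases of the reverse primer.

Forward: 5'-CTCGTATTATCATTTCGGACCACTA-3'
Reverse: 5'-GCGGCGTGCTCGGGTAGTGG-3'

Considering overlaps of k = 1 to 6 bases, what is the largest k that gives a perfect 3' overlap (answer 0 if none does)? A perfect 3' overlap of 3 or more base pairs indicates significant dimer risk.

Longest perfect overlap: 6 complementary base pairs; significant dimer risk (threshold 3).

Last 6 bases (5'→3') — forward …CCACTA, reverse …TAGTGG.
Reverse complement of the reverse primer's last 6 bases: CCACTA; its first k bases are the reverse complement of the reverse primer's last k bases, so a perfect k-base overlap needs the forward primer's last k bases to equal them.
Comparing (forward last k vs required): k=1: A vs C ✗; k=2: TA vs CC ✗; k=3: CTA vs CCA ✗; k=4: ACTA vs CCAC ✗; k=5: CACTA vs CCACT ✗; k=6: CCACTA vs CCACTA ✓.
Only k = 6 is perfect, so the longest perfect 3' overlap is 6.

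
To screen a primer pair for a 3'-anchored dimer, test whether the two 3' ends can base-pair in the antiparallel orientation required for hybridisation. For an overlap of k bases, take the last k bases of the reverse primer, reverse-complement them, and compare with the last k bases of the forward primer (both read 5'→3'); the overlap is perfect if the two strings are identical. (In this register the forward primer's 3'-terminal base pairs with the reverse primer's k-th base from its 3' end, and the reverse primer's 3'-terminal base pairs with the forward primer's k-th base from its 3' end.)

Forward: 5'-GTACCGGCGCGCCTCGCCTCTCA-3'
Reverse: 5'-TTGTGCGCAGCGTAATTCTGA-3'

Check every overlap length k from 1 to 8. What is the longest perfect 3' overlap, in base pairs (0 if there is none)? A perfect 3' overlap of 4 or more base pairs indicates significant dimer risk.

Longest perfect overlap: 3 complementary base pairs; below the dimer-risk threshold (threshold 4).

Last 8 bases (5'→3') — forward …GCCTCTCA, reverse …AATTCTGA.
Reverse complement of the reverse primer's last 8 bases: TCAGAATT; its first k bases are the reverse complement of the reverse primer's last k bases, so a perfect k-base overlap needs the forward primer's last k bases to equal them.
Comparing (forward last k vs required): k=1: A vs T ✗; k=2: CA vs TC ✗; k=3: TCA vs TCA ✓; k=4: CTCA vs TCAG ✗; k=5: TCTCA vs TCAGA ✗; k=6: CTCTCA vs TCAGAA ✗; k=7: CCTCTCA vs TCAGAAT ✗; k=8: GCCTCTCA vs TCAGAATT ✗.
Only k = 3 is perfect, so the longest perfect 3' overlap is 3.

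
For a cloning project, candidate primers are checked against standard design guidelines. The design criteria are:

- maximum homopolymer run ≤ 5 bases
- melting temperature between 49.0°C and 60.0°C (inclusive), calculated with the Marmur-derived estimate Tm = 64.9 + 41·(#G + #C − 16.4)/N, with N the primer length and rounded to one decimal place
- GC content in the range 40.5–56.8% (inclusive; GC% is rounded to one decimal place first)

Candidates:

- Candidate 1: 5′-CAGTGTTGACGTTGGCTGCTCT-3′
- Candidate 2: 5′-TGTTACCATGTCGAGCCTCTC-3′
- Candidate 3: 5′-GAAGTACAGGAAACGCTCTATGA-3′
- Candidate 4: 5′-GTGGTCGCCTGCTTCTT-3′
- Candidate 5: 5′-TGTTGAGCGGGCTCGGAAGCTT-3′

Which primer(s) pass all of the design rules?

Candidate 1 (22 nt, A=2 T=8 G=7 C=5): longest run = 2 ✓; Tm = 64.9 + 41·(12 − 16.4)/22 = 56.7°C ✓; GC 12/22 = 54.5% ✓ — passes.
Candidate 2 (21 nt, A=3 T=7 G=4 C=7): longest run = 2 ✓; Tm = 64.9 + 41·(11 − 16.4)/21 = 54.4°C ✓; GC 11/21 = 52.4% ✓ — passes.
Candidate 3 (23 nt, A=9 T=4 G=6 C=4): longest run = 3 ✓; Tm = 64.9 + 41·(10 − 16.4)/23 = 53.5°C ✓; GC 10/23 = 43.5% ✓ — passes.
Candidate 4 (17 nt, A=0 T=7 G=5 C=5): longest run = 2 ✓; Tm = 64.9 + 41·(10 − 16.4)/17 = 49.5°C ✓; GC 10/17 = 58.8%, outside 40.5–56.8% ✗ — fails.
Candidate 5 (22 nt, A=3 T=6 G=9 C=4): longest run = 3 ✓; Tm = 64.9 + 41·(13 − 16.4)/22 = 58.6°C ✓; GC 13/22 = 59.1%, outside 40.5–56.8% ✗ — fails.

Candidate 1, Candidate 2 and Candidate 3.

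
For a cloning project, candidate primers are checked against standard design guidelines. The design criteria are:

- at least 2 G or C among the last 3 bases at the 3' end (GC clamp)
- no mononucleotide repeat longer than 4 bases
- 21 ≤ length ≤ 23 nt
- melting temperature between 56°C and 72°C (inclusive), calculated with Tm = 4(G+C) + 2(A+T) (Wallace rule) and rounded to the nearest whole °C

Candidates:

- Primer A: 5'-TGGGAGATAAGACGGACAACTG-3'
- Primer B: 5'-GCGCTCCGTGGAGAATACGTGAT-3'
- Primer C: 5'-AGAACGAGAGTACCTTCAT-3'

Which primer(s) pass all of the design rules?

Primer A (22 nt, A=8 T=3 G=8 C=3): 3' end CTG has 2 G/C ✓; longest run = 3 ✓; length 22 ✓; Tm = 2·11 + 4·11 = 66°C ✓ — passes.
Primer B (23 nt, A=5 T=5 G=8 C=5): 3' end GAT has 1 G/C, need ≥2 ✗; longest run = 2 ✓; length 23 ✓; Tm = 2·10 + 4·13 = 72°C ✓ — fails.
Primer C (19 nt, A=7 T=4 G=4 C=4): 3' end CAT has 1 G/C, need ≥2 ✗; longest run = 2 ✓; length 19, outside 21–23 ✗; Tm = 2·11 + 4·8 = 54°C, outside 56–72°C ✗ — fails.

Primer A only.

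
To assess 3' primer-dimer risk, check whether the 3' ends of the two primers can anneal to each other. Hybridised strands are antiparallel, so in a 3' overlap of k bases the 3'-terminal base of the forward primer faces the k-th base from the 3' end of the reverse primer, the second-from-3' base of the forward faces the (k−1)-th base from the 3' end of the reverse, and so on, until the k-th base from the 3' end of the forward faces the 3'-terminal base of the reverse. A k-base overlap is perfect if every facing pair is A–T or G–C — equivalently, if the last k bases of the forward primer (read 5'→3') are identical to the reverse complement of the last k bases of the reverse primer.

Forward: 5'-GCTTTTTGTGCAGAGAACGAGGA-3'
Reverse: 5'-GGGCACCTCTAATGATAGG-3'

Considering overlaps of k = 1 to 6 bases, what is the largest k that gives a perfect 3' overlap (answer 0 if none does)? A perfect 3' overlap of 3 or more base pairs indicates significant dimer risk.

Last 6 bases (5'→3') — forward …CGAGGA, reverse …GATAGG.
Reverse complement of the reverse primer's last 6 bases: CCTATC; its first k bases are the reverse complement of the reverse primer's last k bases, so a perfect k-base overlap needs the forward primer's last k bases to equal them.
Comparing (forward last k vs required): k=1: A vs C ✗; k=2: GA vs CC ✗; k=3: GGA vs CCT ✗; k=4: AGGA vs CCTA ✗; k=5: GAGGA vs CCTAT ✗; k=6: CGAGGA vs CCTATC ✗.
No overlap length from 1 to 6 is perfect, so the longest perfect 3' overlap is 0.

Longest perfect overlap: 0 complementary base pairs; below the dimer-risk threshold (threshold 3).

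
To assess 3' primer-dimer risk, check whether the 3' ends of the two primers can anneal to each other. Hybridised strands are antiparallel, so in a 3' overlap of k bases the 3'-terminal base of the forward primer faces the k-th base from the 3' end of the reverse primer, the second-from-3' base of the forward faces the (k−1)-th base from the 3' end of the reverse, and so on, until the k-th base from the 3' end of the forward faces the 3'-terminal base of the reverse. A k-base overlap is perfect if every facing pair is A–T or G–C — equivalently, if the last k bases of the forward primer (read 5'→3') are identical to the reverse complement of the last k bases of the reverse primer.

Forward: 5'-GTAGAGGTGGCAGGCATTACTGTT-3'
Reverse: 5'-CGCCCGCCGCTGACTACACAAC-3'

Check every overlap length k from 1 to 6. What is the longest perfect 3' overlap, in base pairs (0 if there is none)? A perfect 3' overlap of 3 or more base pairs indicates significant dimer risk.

Last 6 bases (5'→3') — forward …ACTGTT, reverse …CACAAC.
Reverse complement of the reverse primer's last 6 bases: GTTGTG; its first k bases are the reverse complement of the reverse primer's last k bases, so a perfect k-base overlap needs the forward primer's last k bases to equal them.
Comparing (forward last k vs required): k=1: T vs G ✗; k=2: TT vs GT ✗; k=3: GTT vs GTT ✓; k=4: TGTT vs GTTG ✗; k=5: CTGTT vs GTTGT ✗; k=6: ACTGTT vs GTTGTG ✗.
Only k = 3 is perfect, so the longest perfect 3' overlap is 3.

Longest perfect overlap: 3 complementary base pairs; significant dimer risk (threshold 3).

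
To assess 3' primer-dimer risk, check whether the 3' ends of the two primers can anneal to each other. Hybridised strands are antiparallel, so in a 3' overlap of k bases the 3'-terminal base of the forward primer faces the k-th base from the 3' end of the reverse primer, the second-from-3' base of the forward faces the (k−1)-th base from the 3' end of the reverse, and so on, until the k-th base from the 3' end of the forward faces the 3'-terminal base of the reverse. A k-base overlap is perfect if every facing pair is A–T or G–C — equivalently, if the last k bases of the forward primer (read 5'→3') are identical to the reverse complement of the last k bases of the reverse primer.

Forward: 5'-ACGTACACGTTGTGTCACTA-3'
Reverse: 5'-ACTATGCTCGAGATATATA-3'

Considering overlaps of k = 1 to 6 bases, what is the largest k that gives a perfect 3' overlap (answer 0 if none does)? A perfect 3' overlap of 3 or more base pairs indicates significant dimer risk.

Longest perfect overlap: 2 complementary base pairs; below the dimer-risk threshold (threshold 3).

Last 6 bases (5'→3') — forward …TCACTA, reverse …TATATA.
Reverse complement of the reverse primer's last 6 bases: TATATA; its first k bases are the reverse complement of the reverse primer's last k bases, so a perfect k-base overlap needs the forward primer's last k bases to equal them.
Comparing (forward last k vs required): k=1: A vs T ✗; k=2: TA vs TA ✓; k=3: CTA vs TAT ✗; k=4: ACTA vs TATA ✗; k=5: CACTA vs TATAT ✗; k=6: TCACTA vs TATATA ✗.
Only k = 2 is perfect, so the longest perfect 3' overlap is 2.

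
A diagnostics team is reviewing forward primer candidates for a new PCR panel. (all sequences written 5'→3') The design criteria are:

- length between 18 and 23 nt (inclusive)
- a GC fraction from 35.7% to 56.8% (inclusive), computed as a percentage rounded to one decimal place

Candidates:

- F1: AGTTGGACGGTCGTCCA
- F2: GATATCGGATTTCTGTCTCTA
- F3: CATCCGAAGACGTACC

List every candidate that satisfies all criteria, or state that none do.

F2 only.

F1 (17 nt, A=3 T=4 G=6 C=4): length 17, outside 18–23 ✗; GC 10/17 = 58.8%, outside 35.7–56.8% ✗ — fails.
F2 (21 nt, A=4 T=9 G=4 C=4): length 21 ✓; GC 8/21 = 38.1% ✓ — passes.
F3 (16 nt, A=5 T=2 G=3 C=6): length 16, outside 18–23 ✗; GC 9/16 = 56.3% ✓ — fails.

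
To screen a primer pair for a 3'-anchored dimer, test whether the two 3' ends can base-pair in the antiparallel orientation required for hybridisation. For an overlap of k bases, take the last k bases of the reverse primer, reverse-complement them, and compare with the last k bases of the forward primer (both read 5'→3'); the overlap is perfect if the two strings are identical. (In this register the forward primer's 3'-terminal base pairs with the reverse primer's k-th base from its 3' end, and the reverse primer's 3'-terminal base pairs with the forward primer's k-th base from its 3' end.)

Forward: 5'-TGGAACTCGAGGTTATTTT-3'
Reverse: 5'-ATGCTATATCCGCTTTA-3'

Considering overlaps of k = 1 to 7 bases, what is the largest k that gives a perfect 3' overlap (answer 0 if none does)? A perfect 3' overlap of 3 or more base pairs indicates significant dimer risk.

Last 7 bases (5'→3') — forward …TTATTTT, reverse …CGCTTTA.
Reverse complement of the reverse primer's last 7 bases: TAAAGCG; its first k bases are the reverse complement of the reverse primer's last k bases, so a perfect k-base overlap needs the forward primer's last k bases to equal them.
Comparing (forward last k vs required): k=1: T vs T ✓; k=2: TT vs TA ✗; k=3: TTT vs TAA ✗; k=4: TTTT vs TAAA ✗; k=5: ATTTT vs TAAAG ✗; k=6: TATTTT vs TAAAGC ✗; k=7: TTATTTT vs TAAAGCG ✗.
Only k = 1 is perfect, so the longest perfect 3' overlap is 1.

Longest perfect overlap: 1 complementary base pair; below the dimer-risk threshold (threshold 3).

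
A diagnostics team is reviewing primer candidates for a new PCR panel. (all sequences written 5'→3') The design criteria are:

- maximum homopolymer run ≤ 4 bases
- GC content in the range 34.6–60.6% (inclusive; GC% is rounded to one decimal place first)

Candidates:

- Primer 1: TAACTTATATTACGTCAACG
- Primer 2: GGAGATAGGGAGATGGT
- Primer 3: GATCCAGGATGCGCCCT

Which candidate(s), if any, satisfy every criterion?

Primer 1 (20 nt, A=7 T=7 G=2 C=4): longest run = 2 ✓; GC 6/20 = 30.0%, outside 34.6–60.6% ✗ — fails.
Primer 2 (17 nt, A=5 T=3 G=9 C=0): longest run = 3 ✓; GC 9/17 = 52.9% ✓ — passes.
Primer 3 (17 nt, A=3 T=3 G=5 C=6): longest run = 3 ✓; GC 11/17 = 64.7%, outside 34.6–60.6% ✗ — fails.

Primer 2 only.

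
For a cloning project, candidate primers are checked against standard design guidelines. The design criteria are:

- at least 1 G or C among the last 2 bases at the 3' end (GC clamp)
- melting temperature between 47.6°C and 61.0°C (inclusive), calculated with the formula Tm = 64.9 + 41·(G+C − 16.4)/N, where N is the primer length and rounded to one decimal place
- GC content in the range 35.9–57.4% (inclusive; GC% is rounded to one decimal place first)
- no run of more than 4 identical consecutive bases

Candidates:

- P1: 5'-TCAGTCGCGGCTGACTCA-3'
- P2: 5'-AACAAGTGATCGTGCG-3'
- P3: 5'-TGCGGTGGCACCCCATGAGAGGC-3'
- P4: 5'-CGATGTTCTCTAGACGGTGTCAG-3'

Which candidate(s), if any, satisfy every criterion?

P1 (18 nt, A=3 T=4 G=5 C=6): 3' end CA has 1 G/C ✓; Tm = 64.9 + 41·(11 − 16.4)/18 = 52.6°C ✓; GC 11/18 = 61.1%, outside 35.9–57.4% ✗; longest run = 2 ✓ — fails.
P2 (16 nt, A=5 T=3 G=5 C=3): 3' end CG has 2 G/C ✓; Tm = 64.9 + 41·(8 − 16.4)/16 = 43.4°C, outside 47.6–61.0°C ✗; GC 8/16 = 50.0% ✓; longest run = 2 ✓ — fails.
P3 (23 nt, A=4 T=3 G=9 C=7): 3' end GC has 2 G/C ✓; Tm = 64.9 + 41·(16 − 16.4)/23 = 64.2°C, outside 47.6–61.0°C ✗; GC 16/23 = 69.6%, outside 35.9–57.4% ✗; longest run = 4 ✓ — fails.
P4 (23 nt, A=4 T=7 G=7 C=5): 3' end AG has 1 G/C ✓; Tm = 64.9 + 41·(12 − 16.4)/23 = 57.1°C ✓; GC 12/23 = 52.2% ✓; longest run = 2 ✓ — passes.

P4 only.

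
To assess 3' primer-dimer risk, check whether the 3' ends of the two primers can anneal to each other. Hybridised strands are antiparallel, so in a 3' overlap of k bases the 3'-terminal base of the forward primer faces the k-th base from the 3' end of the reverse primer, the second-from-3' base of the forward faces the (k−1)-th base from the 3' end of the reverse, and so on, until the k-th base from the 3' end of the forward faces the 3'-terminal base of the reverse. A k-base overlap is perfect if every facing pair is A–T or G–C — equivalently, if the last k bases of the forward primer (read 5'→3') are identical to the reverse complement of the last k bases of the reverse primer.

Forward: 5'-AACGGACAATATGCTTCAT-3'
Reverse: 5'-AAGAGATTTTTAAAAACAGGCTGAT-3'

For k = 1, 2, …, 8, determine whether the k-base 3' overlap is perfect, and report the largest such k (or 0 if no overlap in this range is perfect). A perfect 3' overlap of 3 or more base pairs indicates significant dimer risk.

Longest perfect overlap: 2 complementary base pairs; below the dimer-risk threshold (threshold 3).

Last 8 bases (5'→3') — forward …TGCTTCAT, reverse …AGGCTGAT.
Reverse complement of the reverse primer's last 8 bases: ATCAGCCT; its first k bases are the reverse complement of the reverse primer's last k bases, so a perfect k-base overlap needs the forward primer's last k bases to equal them.
Comparing (forward last k vs required): k=1: T vs A ✗; k=2: AT vs AT ✓; k=3: CAT vs ATC ✗; k=4: TCAT vs ATCA ✗; k=5: TTCAT vs ATCAG ✗; k=6: CTTCAT vs ATCAGC ✗; k=7: GCTTCAT vs ATCAGCC ✗; k=8: TGCTTCAT vs ATCAGCCT ✗.
Only k = 2 is perfect, so the longest perfect 3' overlap is 2.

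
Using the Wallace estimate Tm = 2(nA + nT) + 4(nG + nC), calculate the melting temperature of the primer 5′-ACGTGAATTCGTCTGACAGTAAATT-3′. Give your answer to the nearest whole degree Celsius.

Base counts: A=8, T=8, G=5, C=4 (length 25).
Tm = 2·(8+8) + 4·(5+4) = 2·16 + 4·9 = 32 + 36 = 68°C.

68°C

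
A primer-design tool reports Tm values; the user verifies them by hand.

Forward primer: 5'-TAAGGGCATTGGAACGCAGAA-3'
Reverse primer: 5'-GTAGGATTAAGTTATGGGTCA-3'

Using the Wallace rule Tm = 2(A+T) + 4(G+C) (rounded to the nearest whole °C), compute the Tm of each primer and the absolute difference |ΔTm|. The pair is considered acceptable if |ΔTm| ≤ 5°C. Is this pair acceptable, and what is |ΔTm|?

Forward: A=8 T=3 G=7 C=3 → Tm = 2·11 + 4·10 = 62°C.
Reverse: A=6 T=7 G=7 C=1 → Tm = 2·13 + 4·8 = 58°C.
|ΔTm| = |62 − 58| = 4°C, ≤ 5°C.

|ΔTm| = 4°C; the pair is acceptable.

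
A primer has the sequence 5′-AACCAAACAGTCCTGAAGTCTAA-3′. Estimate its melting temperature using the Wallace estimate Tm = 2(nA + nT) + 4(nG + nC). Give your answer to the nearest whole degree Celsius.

64°C

Base counts: A=10, T=4, G=3, C=6 (length 23).
Tm = 2·(10+4) + 4·(3+6) = 2·14 + 4·9 = 28 + 36 = 64°C.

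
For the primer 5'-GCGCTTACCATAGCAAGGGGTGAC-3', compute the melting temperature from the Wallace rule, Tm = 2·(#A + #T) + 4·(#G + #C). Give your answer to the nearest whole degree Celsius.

Base counts: A=6, T=4, G=8, C=6 (length 24).
Tm = 2·(6+4) + 4·(8+6) = 2·10 + 4·14 = 20 + 56 = 76°C.

76°C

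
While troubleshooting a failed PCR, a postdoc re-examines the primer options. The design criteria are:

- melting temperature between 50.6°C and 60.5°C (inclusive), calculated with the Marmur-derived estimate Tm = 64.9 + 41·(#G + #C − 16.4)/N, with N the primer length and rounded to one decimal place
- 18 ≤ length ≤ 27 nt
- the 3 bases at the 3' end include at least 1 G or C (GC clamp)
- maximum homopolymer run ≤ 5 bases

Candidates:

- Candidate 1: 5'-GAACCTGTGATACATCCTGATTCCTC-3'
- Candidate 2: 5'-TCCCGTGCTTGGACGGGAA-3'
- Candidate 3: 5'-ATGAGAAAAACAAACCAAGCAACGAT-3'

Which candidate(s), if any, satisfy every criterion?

Candidate 1, Candidate 2 and Candidate 3.

Candidate 1 (26 nt, A=6 T=8 G=4 C=8): Tm = 64.9 + 41·(12 − 16.4)/26 = 58.0°C ✓; length 26 ✓; 3' end CTC has 2 G/C ✓; longest run = 2 ✓ — passes.
Candidate 2 (19 nt, A=3 T=4 G=7 C=5): Tm = 64.9 + 41·(12 − 16.4)/19 = 55.4°C ✓; length 19 ✓; 3' end GAA has 1 G/C ✓; longest run = 3 ✓ — passes.
Candidate 3 (26 nt, A=15 T=2 G=4 C=5): Tm = 64.9 + 41·(9 − 16.4)/26 = 53.2°C ✓; length 26 ✓; 3' end GAT has 1 G/C ✓; longest run = 5 ✓ — passes.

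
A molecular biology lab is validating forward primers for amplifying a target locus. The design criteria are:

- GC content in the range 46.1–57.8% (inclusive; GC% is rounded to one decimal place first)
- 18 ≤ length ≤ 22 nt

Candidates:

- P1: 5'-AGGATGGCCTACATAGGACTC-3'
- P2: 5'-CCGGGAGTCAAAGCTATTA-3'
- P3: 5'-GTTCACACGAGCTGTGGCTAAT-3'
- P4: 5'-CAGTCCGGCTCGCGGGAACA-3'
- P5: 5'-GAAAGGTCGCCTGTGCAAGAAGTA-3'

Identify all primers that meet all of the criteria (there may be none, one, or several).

P1, P2 and P3.

P1 (21 nt, A=6 T=4 G=6 C=5): GC 11/21 = 52.4% ✓; length 21 ✓ — passes.
P2 (19 nt, A=6 T=4 G=5 C=4): GC 9/19 = 47.4% ✓; length 19 ✓ — passes.
P3 (22 nt, A=5 T=6 G=6 C=5): GC 11/22 = 50.0% ✓; length 22 ✓ — passes.
P4 (20 nt, A=4 T=2 G=7 C=7): GC 14/20 = 70.0%, outside 46.1–57.8% ✗; length 20 ✓ — fails.
P5 (24 nt, A=8 T=4 G=8 C=4): GC 12/24 = 50.0% ✓; length 24, outside 18–22 ✗ — fails.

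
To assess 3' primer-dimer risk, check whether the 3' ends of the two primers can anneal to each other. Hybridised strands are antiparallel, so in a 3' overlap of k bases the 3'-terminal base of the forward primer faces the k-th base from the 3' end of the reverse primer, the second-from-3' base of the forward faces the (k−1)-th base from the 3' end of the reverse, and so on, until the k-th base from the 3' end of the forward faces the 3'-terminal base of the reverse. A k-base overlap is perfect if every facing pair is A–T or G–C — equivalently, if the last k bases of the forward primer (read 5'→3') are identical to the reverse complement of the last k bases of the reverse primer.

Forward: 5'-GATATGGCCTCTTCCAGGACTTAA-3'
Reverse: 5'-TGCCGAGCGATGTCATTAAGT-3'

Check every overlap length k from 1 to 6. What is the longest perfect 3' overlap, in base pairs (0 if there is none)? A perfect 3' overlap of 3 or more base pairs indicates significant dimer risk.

Longest perfect overlap: 6 complementary base pairs; significant dimer risk (threshold 3).

Last 6 bases (5'→3') — forward …ACTTAA, reverse …TTAAGT.
Reverse complement of the reverse primer's last 6 bases: ACTTAA; its first k bases are the reverse complement of the reverse primer's last k bases, so a perfect k-base overlap needs the forward primer's last k bases to equal them.
Comparing (forward last k vs required): k=1: A vs A ✓; k=2: AA vs AC ✗; k=3: TAA vs ACT ✗; k=4: TTAA vs ACTT ✗; k=5: CTTAA vs ACTTA ✗; k=6: ACTTAA vs ACTTAA ✓.
Perfect overlaps at k = 1, 6; the largest is 6.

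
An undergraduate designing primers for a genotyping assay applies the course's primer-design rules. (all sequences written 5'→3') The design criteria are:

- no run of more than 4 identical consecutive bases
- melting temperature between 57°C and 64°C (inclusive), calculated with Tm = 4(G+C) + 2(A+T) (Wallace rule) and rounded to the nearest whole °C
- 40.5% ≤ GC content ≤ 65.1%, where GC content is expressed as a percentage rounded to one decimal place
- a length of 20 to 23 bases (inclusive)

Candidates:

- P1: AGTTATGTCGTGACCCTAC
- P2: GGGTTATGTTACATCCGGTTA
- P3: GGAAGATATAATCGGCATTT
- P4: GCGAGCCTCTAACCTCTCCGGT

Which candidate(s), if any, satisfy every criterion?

P1 (19 nt, A=4 T=6 G=4 C=5): longest run = 3 ✓; Tm = 2·10 + 4·9 = 56°C, outside 57–64°C ✗; GC 9/19 = 47.4% ✓; length 19, outside 20–23 ✗ — fails.
P2 (21 nt, A=4 T=8 G=6 C=3): longest run = 3 ✓; Tm = 2·12 + 4·9 = 60°C ✓; GC 9/21 = 42.9% ✓; length 21 ✓ — passes.
P3 (20 nt, A=7 T=6 G=5 C=2): longest run = 3 ✓; Tm = 2·13 + 4·7 = 54°C, outside 57–64°C ✗; GC 7/20 = 35.0%, outside 40.5–65.1% ✗; length 20 ✓ — fails.
P4 (22 nt, A=3 T=5 G=5 C=9): longest run = 2 ✓; Tm = 2·8 + 4·14 = 72°C, outside 57–64°C ✗; GC 14/22 = 63.6% ✓; length 22 ✓ — fails.

P2 only.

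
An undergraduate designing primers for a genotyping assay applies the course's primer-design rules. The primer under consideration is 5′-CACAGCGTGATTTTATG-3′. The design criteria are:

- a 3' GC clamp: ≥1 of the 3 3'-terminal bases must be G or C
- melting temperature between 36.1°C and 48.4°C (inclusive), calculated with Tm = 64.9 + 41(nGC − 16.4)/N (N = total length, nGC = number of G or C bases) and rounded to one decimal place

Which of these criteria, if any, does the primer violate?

Meets all criteria.

Base counts: A=4, T=6, G=4, C=3 (length 17).
GC clamp: 3' end ATG has 1 G/C ✓
Tm: Tm = 64.9 + 41·(7 − 16.4)/17 = 42.2°C ✓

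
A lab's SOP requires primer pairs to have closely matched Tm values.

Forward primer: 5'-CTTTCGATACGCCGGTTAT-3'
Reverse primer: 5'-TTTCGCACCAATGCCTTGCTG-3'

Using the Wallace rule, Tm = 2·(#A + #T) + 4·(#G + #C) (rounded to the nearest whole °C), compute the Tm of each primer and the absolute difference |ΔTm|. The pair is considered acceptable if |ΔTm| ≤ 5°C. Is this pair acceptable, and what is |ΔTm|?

Forward: A=3 T=7 G=4 C=5 → Tm = 2·10 + 4·9 = 56°C.
Reverse: A=3 T=7 G=4 C=7 → Tm = 2·10 + 4·11 = 64°C.
|ΔTm| = |56 − 64| = 8°C, > 5°C.

|ΔTm| = 8°C; the pair is not acceptable.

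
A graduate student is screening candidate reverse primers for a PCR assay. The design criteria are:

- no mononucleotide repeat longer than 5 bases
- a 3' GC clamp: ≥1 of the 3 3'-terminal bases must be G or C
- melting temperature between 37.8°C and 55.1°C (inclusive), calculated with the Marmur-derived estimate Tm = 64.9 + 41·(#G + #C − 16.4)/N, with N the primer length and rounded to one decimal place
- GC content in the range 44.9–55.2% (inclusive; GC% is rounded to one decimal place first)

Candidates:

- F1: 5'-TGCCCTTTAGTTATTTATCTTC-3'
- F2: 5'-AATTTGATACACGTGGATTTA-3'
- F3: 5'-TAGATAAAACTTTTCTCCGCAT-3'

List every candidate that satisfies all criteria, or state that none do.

F1 (22 nt, A=3 T=12 G=2 C=5): longest run = 3 ✓; 3' end TTC has 1 G/C ✓; Tm = 64.9 + 41·(7 − 16.4)/22 = 47.4°C ✓; GC 7/22 = 31.8%, outside 44.9–55.2% ✗ — fails.
F2 (21 nt, A=7 T=8 G=4 C=2): longest run = 3 ✓; 3' end TTA has 0 G/C, need ≥1 ✗; Tm = 64.9 + 41·(6 − 16.4)/21 = 44.6°C ✓; GC 6/21 = 28.6%, outside 44.9–55.2% ✗ — fails.
F3 (22 nt, A=7 T=8 G=2 C=5): longest run = 4 ✓; 3' end CAT has 1 G/C ✓; Tm = 64.9 + 41·(7 − 16.4)/22 = 47.4°C ✓; GC 7/22 = 31.8%, outside 44.9–55.2% ✗ — fails.

None of the candidates satisfy all criteria.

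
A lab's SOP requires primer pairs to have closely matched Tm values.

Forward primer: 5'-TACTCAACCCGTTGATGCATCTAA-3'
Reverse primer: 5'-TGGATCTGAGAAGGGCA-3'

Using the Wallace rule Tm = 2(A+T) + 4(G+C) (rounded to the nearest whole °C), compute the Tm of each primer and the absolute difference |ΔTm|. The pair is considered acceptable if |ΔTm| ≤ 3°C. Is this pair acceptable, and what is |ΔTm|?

Forward: A=7 T=7 G=3 C=7 → Tm = 2·14 + 4·10 = 68°C.
Reverse: A=5 T=3 G=7 C=2 → Tm = 2·8 + 4·9 = 52°C.
|ΔTm| = |68 − 52| = 16°C, > 3°C.

|ΔTm| = 16°C; the pair is not acceptable.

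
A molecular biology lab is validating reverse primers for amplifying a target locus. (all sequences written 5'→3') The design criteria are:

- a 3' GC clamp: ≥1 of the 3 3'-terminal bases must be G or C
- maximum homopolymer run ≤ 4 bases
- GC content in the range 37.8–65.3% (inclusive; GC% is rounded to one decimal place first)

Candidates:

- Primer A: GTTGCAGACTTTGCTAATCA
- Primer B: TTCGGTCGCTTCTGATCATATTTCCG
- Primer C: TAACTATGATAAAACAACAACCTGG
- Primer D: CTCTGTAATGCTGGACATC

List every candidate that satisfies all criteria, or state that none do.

Primer A, Primer B and Primer D.

Primer A (20 nt, A=5 T=7 G=4 C=4): 3' end TCA has 1 G/C ✓; longest run = 3 ✓; GC 8/20 = 40.0% ✓ — passes.
Primer B (26 nt, A=3 T=11 G=5 C=7): 3' end CCG has 3 G/C ✓; longest run = 3 ✓; GC 12/26 = 46.2% ✓ — passes.
Primer C (25 nt, A=12 T=5 G=3 C=5): 3' end TGG has 2 G/C ✓; longest run = 4 ✓; GC 8/25 = 32.0%, outside 37.8–65.3% ✗ — fails.
Primer D (19 nt, A=4 T=6 G=4 C=5): 3' end ATC has 1 G/C ✓; longest run = 2 ✓; GC 9/19 = 47.4% ✓ — passes.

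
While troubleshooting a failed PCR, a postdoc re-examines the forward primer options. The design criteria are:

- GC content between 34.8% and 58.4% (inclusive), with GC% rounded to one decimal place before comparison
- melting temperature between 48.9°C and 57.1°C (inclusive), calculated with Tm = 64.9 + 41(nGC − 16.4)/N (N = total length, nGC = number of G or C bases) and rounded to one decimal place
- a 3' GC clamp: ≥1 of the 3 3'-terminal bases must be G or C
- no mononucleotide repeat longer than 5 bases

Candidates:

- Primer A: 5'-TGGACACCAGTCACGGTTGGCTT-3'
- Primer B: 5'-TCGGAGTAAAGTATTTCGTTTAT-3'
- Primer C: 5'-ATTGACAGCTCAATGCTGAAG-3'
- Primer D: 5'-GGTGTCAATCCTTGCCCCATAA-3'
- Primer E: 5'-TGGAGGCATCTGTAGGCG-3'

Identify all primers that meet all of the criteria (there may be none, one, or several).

Primer C only.

Primer A (23 nt, A=4 T=6 G=7 C=6): GC 13/23 = 56.5% ✓; Tm = 64.9 + 41·(13 − 16.4)/23 = 58.8°C, outside 48.9–57.1°C ✗; 3' end CTT has 1 G/C ✓; longest run = 2 ✓ — fails.
Primer B (23 nt, A=6 T=10 G=5 C=2): GC 7/23 = 30.4%, outside 34.8–58.4% ✗; Tm = 64.9 + 41·(7 − 16.4)/23 = 48.1°C, outside 48.9–57.1°C ✗; 3' end TAT has 0 G/C, need ≥1 ✗; longest run = 3 ✓ — fails.
Primer C (21 nt, A=7 T=5 G=5 C=4): GC 9/21 = 42.9% ✓; Tm = 64.9 + 41·(9 − 16.4)/21 = 50.5°C ✓; 3' end AAG has 1 G/C ✓; longest run = 2 ✓ — passes.
Primer D (22 nt, A=5 T=6 G=4 C=7): GC 11/22 = 50.0% ✓; Tm = 64.9 + 41·(11 − 16.4)/22 = 54.8°C ✓; 3' end TAA has 0 G/C, need ≥1 ✗; longest run = 4 ✓ — fails.
Primer E (18 nt, A=3 T=4 G=8 C=3): GC 11/18 = 61.1%, outside 34.8–58.4% ✗; Tm = 64.9 + 41·(11 − 16.4)/18 = 52.6°C ✓; 3' end GCG has 3 G/C ✓; longest run = 2 ✓ — fails.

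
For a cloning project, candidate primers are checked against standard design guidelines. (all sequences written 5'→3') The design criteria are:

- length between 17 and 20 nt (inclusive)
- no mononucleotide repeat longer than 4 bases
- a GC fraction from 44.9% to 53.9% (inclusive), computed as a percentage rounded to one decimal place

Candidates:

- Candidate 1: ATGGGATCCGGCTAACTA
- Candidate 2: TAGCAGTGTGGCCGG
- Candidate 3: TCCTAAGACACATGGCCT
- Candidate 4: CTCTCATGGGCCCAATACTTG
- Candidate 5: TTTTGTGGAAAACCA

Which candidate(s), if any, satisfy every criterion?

Candidate 1 and Candidate 3.

Candidate 1 (18 nt, A=5 T=4 G=5 C=4): length 18 ✓; longest run = 3 ✓; GC 9/18 = 50.0% ✓ — passes.
Candidate 2 (15 nt, A=2 T=3 G=7 C=3): length 15, outside 17–20 ✗; longest run = 2 ✓; GC 10/15 = 66.7%, outside 44.9–53.9% ✗ — fails.
Candidate 3 (18 nt, A=5 T=4 G=3 C=6): length 18 ✓; longest run = 2 ✓; GC 9/18 = 50.0% ✓ — passes.
Candidate 4 (21 nt, A=4 T=6 G=4 C=7): length 21, outside 17–20 ✗; longest run = 3 ✓; GC 11/21 = 52.4% ✓ — fails.
Candidate 5 (15 nt, A=5 T=5 G=3 C=2): length 15, outside 17–20 ✗; longest run = 4 ✓; GC 5/15 = 33.3%, outside 44.9–53.9% ✗ — fails.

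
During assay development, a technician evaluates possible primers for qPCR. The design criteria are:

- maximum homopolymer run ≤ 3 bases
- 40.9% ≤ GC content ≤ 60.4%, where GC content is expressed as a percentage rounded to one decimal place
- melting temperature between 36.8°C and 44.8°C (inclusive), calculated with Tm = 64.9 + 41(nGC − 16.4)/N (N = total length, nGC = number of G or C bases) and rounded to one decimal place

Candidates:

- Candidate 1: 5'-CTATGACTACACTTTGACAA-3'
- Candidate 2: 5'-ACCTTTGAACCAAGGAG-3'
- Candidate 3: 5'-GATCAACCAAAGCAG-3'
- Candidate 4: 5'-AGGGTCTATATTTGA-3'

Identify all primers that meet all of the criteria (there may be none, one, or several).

Candidate 1 (20 nt, A=7 T=6 G=2 C=5): longest run = 3 ✓; GC 7/20 = 35.0%, outside 40.9–60.4% ✗; Tm = 64.9 + 41·(7 − 16.4)/20 = 45.6°C, outside 36.8–44.8°C ✗ — fails.
Candidate 2 (17 nt, A=6 T=3 G=4 C=4): longest run = 3 ✓; GC 8/17 = 47.1% ✓; Tm = 64.9 + 41·(8 − 16.4)/17 = 44.6°C ✓ — passes.
Candidate 3 (15 nt, A=7 T=1 G=3 C=4): longest run = 3 ✓; GC 7/15 = 46.7% ✓; Tm = 64.9 + 41·(7 − 16.4)/15 = 39.2°C ✓ — passes.
Candidate 4 (15 nt, A=4 T=6 G=4 C=1): longest run = 3 ✓; GC 5/15 = 33.3%, outside 40.9–60.4% ✗; Tm = 64.9 + 41·(5 − 16.4)/15 = 33.7°C, outside 36.8–44.8°C ✗ — fails.

Candidate 2 and Candidate 3.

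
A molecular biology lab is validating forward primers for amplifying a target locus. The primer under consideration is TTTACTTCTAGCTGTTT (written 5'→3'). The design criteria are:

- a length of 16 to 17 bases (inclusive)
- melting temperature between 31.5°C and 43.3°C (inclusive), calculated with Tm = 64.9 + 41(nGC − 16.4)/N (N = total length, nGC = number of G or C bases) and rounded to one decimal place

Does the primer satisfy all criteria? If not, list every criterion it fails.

Meets all criteria.

Base counts: A=2, T=10, G=2, C=3 (length 17).
length: length 17 ✓
Tm: Tm = 64.9 + 41·(5 − 16.4)/17 = 37.4°C ✓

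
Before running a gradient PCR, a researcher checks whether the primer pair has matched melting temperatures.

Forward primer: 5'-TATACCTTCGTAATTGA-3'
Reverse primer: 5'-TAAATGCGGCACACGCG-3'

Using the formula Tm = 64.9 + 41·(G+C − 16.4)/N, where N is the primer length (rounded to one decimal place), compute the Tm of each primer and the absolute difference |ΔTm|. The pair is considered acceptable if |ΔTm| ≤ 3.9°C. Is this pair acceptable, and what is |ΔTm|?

Forward: G+C = 5, N = 17 → Tm = 64.9 + 41·(5 − 16.4)/17 = 37.4°C.
Reverse: G+C = 10, N = 17 → Tm = 64.9 + 41·(10 − 16.4)/17 = 49.5°C.
|ΔTm| = |37.4 − 49.5| = 12.1°C, > 3.9°C.

|ΔTm| = 12.1°C; the pair is not acceptable.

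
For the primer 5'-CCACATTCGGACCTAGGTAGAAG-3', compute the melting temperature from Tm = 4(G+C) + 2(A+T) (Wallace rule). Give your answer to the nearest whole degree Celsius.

70°C

Base counts: A=7, T=4, G=6, C=6 (length 23).
Tm = 2·(7+4) + 4·(6+6) = 2·11 + 4·12 = 22 + 48 = 70°C.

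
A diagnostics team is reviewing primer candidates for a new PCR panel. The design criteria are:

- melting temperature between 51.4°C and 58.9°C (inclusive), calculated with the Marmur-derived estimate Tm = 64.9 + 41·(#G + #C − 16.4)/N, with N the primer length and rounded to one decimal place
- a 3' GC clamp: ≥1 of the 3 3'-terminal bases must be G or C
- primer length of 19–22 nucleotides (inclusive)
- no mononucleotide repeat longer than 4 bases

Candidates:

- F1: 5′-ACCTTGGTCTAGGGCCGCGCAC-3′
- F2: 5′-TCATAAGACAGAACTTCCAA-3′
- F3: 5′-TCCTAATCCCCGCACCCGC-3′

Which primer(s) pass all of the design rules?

F1 (22 nt, A=3 T=4 G=7 C=8): Tm = 64.9 + 41·(15 − 16.4)/22 = 62.3°C, outside 51.4–58.9°C ✗; 3' end CAC has 2 G/C ✓; length 22 ✓; longest run = 3 ✓ — fails.
F2 (20 nt, A=9 T=4 G=2 C=5): Tm = 64.9 + 41·(7 − 16.4)/20 = 45.6°C, outside 51.4–58.9°C ✗; 3' end CAA has 1 G/C ✓; length 20 ✓; longest run = 2 ✓ — fails.
F3 (19 nt, A=3 T=3 G=2 C=11): Tm = 64.9 + 41·(13 − 16.4)/19 = 57.6°C ✓; 3' end CGC has 3 G/C ✓; length 19 ✓; longest run = 4 ✓ — passes.

F3 only.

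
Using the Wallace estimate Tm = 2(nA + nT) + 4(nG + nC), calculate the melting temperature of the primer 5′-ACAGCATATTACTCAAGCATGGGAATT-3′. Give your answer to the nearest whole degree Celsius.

Base counts: A=10, T=7, G=5, C=5 (length 27).
Tm = 2·(10+7) + 4·(5+5) = 2·17 + 4·10 = 34 + 40 = 74°C.

74°C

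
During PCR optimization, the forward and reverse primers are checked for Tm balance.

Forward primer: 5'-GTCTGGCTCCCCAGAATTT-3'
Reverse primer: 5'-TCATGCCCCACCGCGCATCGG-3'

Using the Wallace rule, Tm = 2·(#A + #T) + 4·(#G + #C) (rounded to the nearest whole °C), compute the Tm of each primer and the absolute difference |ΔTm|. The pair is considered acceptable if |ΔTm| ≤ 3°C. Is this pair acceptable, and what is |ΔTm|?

Forward: A=3 T=6 G=4 C=6 → Tm = 2·9 + 4·10 = 58°C.
Reverse: A=3 T=3 G=5 C=10 → Tm = 2·6 + 4·15 = 72°C.
|ΔTm| = |58 − 72| = 14°C, > 3°C.

|ΔTm| = 14°C; the pair is not acceptable.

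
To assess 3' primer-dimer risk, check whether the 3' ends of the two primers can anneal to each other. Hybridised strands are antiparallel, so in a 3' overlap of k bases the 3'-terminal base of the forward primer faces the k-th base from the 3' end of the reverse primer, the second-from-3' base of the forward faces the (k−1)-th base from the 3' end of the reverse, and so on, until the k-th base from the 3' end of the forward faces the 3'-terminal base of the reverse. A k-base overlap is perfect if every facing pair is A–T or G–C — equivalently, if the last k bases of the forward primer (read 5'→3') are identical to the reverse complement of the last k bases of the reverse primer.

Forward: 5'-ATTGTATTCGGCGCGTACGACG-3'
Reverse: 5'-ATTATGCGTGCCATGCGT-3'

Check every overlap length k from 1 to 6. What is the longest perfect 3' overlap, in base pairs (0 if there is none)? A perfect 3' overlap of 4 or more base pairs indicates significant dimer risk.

Last 6 bases (5'→3') — forward …ACGACG, reverse …ATGCGT.
Reverse complement of the reverse primer's last 6 bases: ACGCAT; its first k bases are the reverse complement of the reverse primer's last k bases, so a perfect k-base overlap needs the forward primer's last k bases to equal them.
Comparing (forward last k vs required): k=1: G vs A ✗; k=2: CG vs AC ✗; k=3: ACG vs ACG ✓; k=4: GACG vs ACGC ✗; k=5: CGACG vs ACGCA ✗; k=6: ACGACG vs ACGCAT ✗.
Only k = 3 is perfect, so the longest perfect 3' overlap is 3.

Longest perfect overlap: 3 complementary base pairs; below the dimer-risk threshold (threshold 4).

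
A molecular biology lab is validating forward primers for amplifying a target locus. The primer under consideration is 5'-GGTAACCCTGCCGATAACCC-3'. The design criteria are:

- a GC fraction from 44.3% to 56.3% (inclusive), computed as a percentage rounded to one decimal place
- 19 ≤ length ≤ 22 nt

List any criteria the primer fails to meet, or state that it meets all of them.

Base counts: A=5, T=3, G=4, C=8 (length 20).
GC content: GC 12/20 = 60.0%, outside 44.3–56.3% ✗
length: length 20 ✓

Fails: GC content.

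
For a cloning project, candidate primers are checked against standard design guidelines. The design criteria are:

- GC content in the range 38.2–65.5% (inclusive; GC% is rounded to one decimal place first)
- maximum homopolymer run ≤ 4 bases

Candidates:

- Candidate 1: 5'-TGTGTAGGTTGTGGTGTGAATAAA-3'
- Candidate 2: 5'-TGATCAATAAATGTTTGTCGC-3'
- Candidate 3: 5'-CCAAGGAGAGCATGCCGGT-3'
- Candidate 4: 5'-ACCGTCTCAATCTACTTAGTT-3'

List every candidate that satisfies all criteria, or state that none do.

Candidate 1 (24 nt, A=6 T=9 G=9 C=0): GC 9/24 = 37.5%, outside 38.2–65.5% ✗; longest run = 3 ✓ — fails.
Candidate 2 (21 nt, A=6 T=8 G=4 C=3): GC 7/21 = 33.3%, outside 38.2–65.5% ✗; longest run = 3 ✓ — fails.
Candidate 3 (19 nt, A=5 T=2 G=7 C=5): GC 12/19 = 63.2% ✓; longest run = 2 ✓ — passes.
Candidate 4 (21 nt, A=5 T=8 G=2 C=6): GC 8/21 = 38.1%, outside 38.2–65.5% ✗; longest run = 2 ✓ — fails.

Candidate 3 only.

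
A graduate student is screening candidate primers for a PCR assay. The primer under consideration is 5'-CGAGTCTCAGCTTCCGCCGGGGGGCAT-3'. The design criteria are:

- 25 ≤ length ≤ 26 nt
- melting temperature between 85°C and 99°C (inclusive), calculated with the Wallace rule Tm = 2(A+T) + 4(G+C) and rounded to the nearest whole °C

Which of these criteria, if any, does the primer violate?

Base counts: A=3, T=5, G=10, C=9 (length 27).
length: length 27, outside 25–26 ✗
Tm: Tm = 2·8 + 4·19 = 92°C ✓

Fails: length.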